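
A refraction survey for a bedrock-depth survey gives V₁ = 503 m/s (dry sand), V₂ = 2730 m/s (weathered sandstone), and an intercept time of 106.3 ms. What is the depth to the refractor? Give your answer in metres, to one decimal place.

27.2 m

h = tᵢ·V₁·V₂ / (2·√(V₂²−V₁²)).
√(V₂²−V₁²) = √(2730² − 503²) = 2683.3 m/s.
h = 0.1063 s × 503 × 2730 / (2 × 2683.3) = 27.20 m.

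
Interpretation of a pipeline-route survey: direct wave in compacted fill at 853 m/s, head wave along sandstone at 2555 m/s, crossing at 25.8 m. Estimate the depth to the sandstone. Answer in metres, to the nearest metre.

x_cross = 2h·√((V₂+V₁)/(V₂−V₁)) → h = x_cross / (2·√((V₂+V₁)/(V₂−V₁))).
√((V₂+V₁)/(V₂−V₁)) = √((2555+853)/(2555−853)) = 1.4150.
h = 25.8 / (2·1.4150) = 9.12 m.

9 m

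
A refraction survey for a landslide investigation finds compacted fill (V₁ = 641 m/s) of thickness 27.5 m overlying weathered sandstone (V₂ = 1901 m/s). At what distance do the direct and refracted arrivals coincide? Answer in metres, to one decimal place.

θ_c = arcsin(641/1901) = 19.71°, so cos θ_c = 0.9414 and tᵢ = 2h cos θ_c/V₁ = 0.0808 s.
At crossover x/V₁ = x/V₂ + tᵢ ⇒ x = tᵢ/(1/V₁ − 1/V₂) = 0.08078/(1.5601e-03 − 5.2604e-04) = 78.12 m.

78.1 m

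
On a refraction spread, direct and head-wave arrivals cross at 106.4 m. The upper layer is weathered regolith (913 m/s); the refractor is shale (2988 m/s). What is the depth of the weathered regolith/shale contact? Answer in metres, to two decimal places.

h = (x_cross/2)·√((V₂−V₁)/(V₂+V₁)).
(V₂−V₁)/(V₂+V₁) = (2988−913)/(2988+913) = 0.5319; √ = 0.7293.
h = (106.4/2)·0.7293 = 38.80 m.

38.80 m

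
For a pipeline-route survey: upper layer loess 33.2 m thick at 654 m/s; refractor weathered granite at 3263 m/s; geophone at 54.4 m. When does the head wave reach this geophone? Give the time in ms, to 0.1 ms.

θ_c = arcsin(V₁/V₂) = arcsin(654/3263) = 11.56°, cos θ_c = 0.9797.
Intercept time tᵢ = 2h cos θ_c / V₁ = 2·33.2·0.9797/654 = 0.09947 s.
t = x/V₂ + tᵢ = 54.4/3263 + 0.09947 = 0.11614 s.

116.1 ms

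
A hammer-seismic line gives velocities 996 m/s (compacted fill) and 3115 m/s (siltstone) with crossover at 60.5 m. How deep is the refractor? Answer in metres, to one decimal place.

21.7 m

h = (x_cross/2)·√((V₂−V₁)/(V₂+V₁)).
(V₂−V₁)/(V₂+V₁) = (3115−996)/(3115+996) = 0.5154; √ = 0.7179.
h = (60.5/2)·0.7179 = 21.72 m.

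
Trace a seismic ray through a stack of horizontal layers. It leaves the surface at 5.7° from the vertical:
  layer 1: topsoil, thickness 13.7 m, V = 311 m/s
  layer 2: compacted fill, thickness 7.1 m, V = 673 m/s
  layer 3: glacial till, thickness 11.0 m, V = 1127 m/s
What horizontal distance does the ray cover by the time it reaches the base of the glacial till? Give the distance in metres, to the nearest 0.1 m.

7.2 m

Apply Snell's law at each interface; in layer i the horizontal offset is hᵢ·tan θᵢ.
Layer 1: θ = 5.70°; offset = 13.7·tan 5.70° = 1.367 m.
Layer 2: sin θ = 673·sin 5.7°/311 = 0.2149, θ = 12.41°; offset = 7.1·tan 12.41° = 1.562 m.
Layer 3: sin θ = 1127·sin 5.7°/311 = 0.3599, θ = 21.09°; offset = 11.0·tan 21.09° = 4.243 m.
Σ offsets = 7.173 m.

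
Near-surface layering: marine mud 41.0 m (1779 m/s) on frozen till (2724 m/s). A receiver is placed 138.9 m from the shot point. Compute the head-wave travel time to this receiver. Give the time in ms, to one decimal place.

t = x/V₂ + 2h·√(V₂²−V₁²)/(V₁V₂).
√(V₂²−V₁²) = √(2724²−1779²) = 2062.8 m/s; delay term = 2·41.0·2062.8/(1779·2724) = 0.03491 s.
t = 138.9/2724 + 0.03491 = 0.08590 s.

85.9 ms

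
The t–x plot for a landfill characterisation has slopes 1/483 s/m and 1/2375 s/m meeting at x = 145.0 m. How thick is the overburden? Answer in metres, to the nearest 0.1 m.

h = (x_cross/2)·√((V₂−V₁)/(V₂+V₁)).
(V₂−V₁)/(V₂+V₁) = (2375−483)/(2375+483) = 0.6620; √ = 0.8136.
h = (145.0/2)·0.8136 = 58.99 m.

59.0 m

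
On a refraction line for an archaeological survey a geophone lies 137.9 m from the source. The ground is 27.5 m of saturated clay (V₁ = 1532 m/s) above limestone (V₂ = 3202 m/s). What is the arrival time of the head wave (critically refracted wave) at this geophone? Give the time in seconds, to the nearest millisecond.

0.075 s

t = x/V₂ + 2h·√(V₂²−V₁²)/(V₁V₂).
√(V₂²−V₁²) = √(3202²−1532²) = 2811.7 m/s; delay term = 2·27.5·2811.7/(1532·3202) = 0.03152 s.
t = 137.9/3202 + 0.03152 = 0.07459 s.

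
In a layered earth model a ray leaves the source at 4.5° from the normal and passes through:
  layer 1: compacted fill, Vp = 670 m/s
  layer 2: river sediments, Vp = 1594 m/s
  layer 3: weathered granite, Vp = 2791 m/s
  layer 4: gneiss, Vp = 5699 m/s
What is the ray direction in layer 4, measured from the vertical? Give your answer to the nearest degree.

Snell's law across each interface conserves sin θ / V, so sin θ_4 = V_4·sin θ₁/V₁.
sin θ_4 = 5699 × sin 4.5° / 670 = 0.6674.
θ_4 = arcsin 0.6674 = 41.86°.

42°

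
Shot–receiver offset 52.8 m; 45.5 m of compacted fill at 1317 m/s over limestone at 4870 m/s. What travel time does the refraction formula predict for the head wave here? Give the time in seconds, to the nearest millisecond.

t = x/V₂ + 2h·√(V₂²−V₁²)/(V₁V₂).
√(V₂²−V₁²) = √(4870²−1317²) = 4688.5 m/s; delay term = 2·45.5·4688.5/(1317·4870) = 0.06652 s.
t = 52.8/4870 + 0.06652 = 0.07736 s.

0.077 s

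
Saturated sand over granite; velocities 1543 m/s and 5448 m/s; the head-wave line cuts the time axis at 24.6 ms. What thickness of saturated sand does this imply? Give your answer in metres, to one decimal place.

19.8 m

θ_c = arcsin(1543/5448) = 16.45°; cos θ_c = 0.9591.
tᵢ = 2h cos θ_c/V₁ ⇒ h = tᵢ·V₁/(2 cos θ_c) = 0.0246·1543/(2·0.9591) = 19.79 m.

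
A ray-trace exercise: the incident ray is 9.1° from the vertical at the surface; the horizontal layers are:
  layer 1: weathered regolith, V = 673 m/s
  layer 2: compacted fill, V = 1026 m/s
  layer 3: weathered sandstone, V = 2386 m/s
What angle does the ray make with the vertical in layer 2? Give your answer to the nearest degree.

14°

Ray parameter p = sin 9.1° / 673 = 2.3500e-04 s/m.
sin θ_2 = p·V_2 = 2.3500e-04 × 1026 = 0.2411.
θ_2 = 13.95° from the vertical.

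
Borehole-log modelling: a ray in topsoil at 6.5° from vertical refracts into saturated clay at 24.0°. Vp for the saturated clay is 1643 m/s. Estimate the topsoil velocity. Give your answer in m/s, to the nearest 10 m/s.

460 m/s

Snell's law: sin 6.5°/V₁ = sin 24.0°/V₂.
V₁ = V₂·sin 6.5°/sin 24.0° = 1643 × 0.2783 = 457.28 m/s.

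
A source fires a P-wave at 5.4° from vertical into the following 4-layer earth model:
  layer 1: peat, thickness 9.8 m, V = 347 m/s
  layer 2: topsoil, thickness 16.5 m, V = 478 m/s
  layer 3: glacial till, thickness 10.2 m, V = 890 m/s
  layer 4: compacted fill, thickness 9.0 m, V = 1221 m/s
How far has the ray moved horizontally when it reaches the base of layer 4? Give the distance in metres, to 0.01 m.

Ray parameter p = sin 5.4° / 347 m/s = 2.7121e-04 s/m.
Layer 1: θ = 5.40°; offset = 9.8·tan 5.40° = 0.9264 m.
Layer 2: sin θ = p·478 = 0.1296 → θ = 7.45°; offset = 16.5·tan 7.45° = 2.1572 m.
Layer 3: sin θ = p·890 = 0.2414 → θ = 13.97°; offset = 10.2·tan 13.97° = 2.5370 m.
Layer 4: sin θ = p·1221 = 0.3311 → θ = 19.34°; offset = 9.0·tan 19.34° = 3.1585 m.
Σ offsets = 8.7791 m.

8.78 m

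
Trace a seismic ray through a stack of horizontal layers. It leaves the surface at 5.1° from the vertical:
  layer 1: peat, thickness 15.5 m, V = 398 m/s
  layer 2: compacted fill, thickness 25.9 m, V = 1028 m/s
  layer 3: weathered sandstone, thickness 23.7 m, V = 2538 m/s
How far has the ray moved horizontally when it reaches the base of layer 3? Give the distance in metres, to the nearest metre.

Apply Snell's law at each interface; in layer i the horizontal offset is hᵢ·tan θᵢ.
Layer 1: θ = 5.10°; offset = 15.5·tan 5.10° = 1.383 m.
Layer 2: sin θ = 1028·sin 5.1°/398 = 0.2296, θ = 13.27°; offset = 25.9·tan 13.27° = 6.110 m.
Layer 3: sin θ = 2538·sin 5.1°/398 = 0.5669, θ = 34.53°; offset = 23.7·tan 34.53° = 16.308 m.
Summing the layer offsets gives 23.802 m.

24 m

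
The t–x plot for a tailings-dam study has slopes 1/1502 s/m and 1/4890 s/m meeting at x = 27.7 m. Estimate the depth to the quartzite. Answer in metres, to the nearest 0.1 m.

10.1 m

h = (x_cross/2)·√((V₂−V₁)/(V₂+V₁)).
(V₂−V₁)/(V₂+V₁) = (4890−1502)/(4890+1502) = 0.5300; √ = 0.7280.
h = (27.7/2)·0.7280 = 10.08 m.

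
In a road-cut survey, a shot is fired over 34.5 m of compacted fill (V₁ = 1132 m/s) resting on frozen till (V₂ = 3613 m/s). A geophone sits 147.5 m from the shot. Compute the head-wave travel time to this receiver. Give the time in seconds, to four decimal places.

0.0987 s

t = x/V₂ + 2h·√(V₂²−V₁²)/(V₁V₂).
√(V₂²−V₁²) = √(3613²−1132²) = 3431.1 m/s; delay term = 2·34.5·3431.1/(1132·3613) = 0.05789 s.
t = 147.5/3613 + 0.05789 = 0.09871 s.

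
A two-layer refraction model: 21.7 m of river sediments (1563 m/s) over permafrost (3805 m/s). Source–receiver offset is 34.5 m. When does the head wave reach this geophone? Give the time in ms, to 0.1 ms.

θ_c = arcsin(V₁/V₂) = arcsin(1563/3805) = 24.25°, cos θ_c = 0.9117.
Intercept time tᵢ = 2h cos θ_c / V₁ = 2·21.7·0.9117/1563 = 0.02532 s.
t = x/V₂ + tᵢ = 34.5/3805 + 0.02532 = 0.03438 s.

34.4 ms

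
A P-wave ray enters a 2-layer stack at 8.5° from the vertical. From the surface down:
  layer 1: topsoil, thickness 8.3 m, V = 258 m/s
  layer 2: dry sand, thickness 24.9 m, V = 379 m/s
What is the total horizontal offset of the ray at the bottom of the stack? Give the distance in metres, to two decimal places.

Apply Snell's law at each interface; in layer i the horizontal offset is hᵢ·tan θᵢ.
Layer 1: θ = 8.50°; offset = 8.3·tan 8.50° = 1.2404 m.
Layer 2: sin θ = 379·sin 8.5°/258 = 0.2171, θ = 12.54°; offset = 24.9·tan 12.54° = 5.5387 m.
Total horizontal offset = 6.7791 m.

6.78 m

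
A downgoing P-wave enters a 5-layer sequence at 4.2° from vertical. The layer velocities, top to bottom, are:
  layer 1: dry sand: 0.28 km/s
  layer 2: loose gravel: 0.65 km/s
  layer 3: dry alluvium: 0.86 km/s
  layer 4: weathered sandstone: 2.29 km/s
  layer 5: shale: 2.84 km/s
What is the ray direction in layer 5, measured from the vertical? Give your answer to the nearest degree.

Snell's law across each interface conserves sin θ / V, so sin θ_5 = V_5·sin θ₁/V₁.
sin θ_5 = 2.84 × sin 4.2° / 0.28 = 0.7428.
θ_5 = 47.97° from the vertical.

48°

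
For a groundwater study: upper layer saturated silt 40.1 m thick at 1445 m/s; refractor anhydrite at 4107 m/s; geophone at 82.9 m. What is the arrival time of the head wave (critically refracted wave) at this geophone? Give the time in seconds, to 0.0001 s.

0.0721 s

θ_c = arcsin(V₁/V₂) = arcsin(1445/4107) = 20.60°, cos θ_c = 0.9361.
Intercept time tᵢ = 2h cos θ_c / V₁ = 2·40.1·0.9361/1445 = 0.05195 s.
t = x/V₂ + tᵢ = 82.9/4107 + 0.05195 = 0.07214 s.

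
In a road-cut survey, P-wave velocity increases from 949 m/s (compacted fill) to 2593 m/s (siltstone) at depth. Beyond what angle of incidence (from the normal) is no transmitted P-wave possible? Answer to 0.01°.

21.47°

Critical incidence: sin θ_c = V₁/V₂ = 949/2593 = 0.3660.
θ_c = arcsin 0.3660 = 21.47°.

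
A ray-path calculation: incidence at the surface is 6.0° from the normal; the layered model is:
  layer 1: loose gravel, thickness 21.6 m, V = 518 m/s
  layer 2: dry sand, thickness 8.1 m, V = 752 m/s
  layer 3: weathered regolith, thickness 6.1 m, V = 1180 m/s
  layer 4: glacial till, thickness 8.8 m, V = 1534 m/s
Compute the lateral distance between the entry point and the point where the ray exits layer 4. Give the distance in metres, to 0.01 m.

7.87 m

Ray parameter p = sin 6.0° / 518 m/s = 2.0179e-04 s/m.
Layer 1: θ = 6.00°; offset = 21.6·tan 6.00° = 2.2703 m.
Layer 2: sin θ = p·752 = 0.1517 → θ = 8.73°; offset = 8.1·tan 8.73° = 1.2436 m.
Layer 3: sin θ = p·1180 = 0.2381 → θ = 13.78°; offset = 6.1·tan 13.78° = 1.4955 m.
Layer 4: sin θ = p·1534 = 0.3095 → θ = 18.03°; offset = 8.8·tan 18.03° = 2.8647 m.
Total horizontal offset = 7.8741 m.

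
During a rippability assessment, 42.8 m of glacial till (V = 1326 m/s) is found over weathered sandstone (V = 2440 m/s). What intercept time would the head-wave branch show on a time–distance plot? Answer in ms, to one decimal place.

54.2 ms

tᵢ = 2h·√(V₂²−V₁²)/(V₁V₂).
√(V₂²−V₁²) = √(2440²−1326²) = 2048.2 m/s.
tᵢ = 2·42.8·2048.2/(1326·2440) = 0.05419 s.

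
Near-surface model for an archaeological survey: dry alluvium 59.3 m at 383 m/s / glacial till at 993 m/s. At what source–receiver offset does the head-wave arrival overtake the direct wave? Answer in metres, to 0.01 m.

θ_c = arcsin(383/993) = 22.69°, so cos θ_c = 0.9226 and tᵢ = 2h cos θ_c/V₁ = 0.2857 s.
At crossover x/V₁ = x/V₂ + tᵢ ⇒ x = tᵢ/(1/V₁ − 1/V₂) = 0.28570/(2.6110e-03 − 1.0070e-03) = 178.13 m.

178.13 m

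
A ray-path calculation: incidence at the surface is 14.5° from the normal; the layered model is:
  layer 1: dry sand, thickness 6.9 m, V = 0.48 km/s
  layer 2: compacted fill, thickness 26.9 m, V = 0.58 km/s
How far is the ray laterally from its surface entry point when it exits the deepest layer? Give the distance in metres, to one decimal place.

p = sin θ₁/V₁ = sin 14.5°/0.48 = 5.2163e-01 s/km is conserved through the stack.
Layer 1: θ = 14.50°; offset = 6.9·tan 14.50° = 1.784 m.
Layer 2: sin θ = p·0.58 = 0.3025 → θ = 17.61°; offset = 26.9·tan 17.61° = 8.539 m.
Summing the layer offsets gives 10.323 m.

10.3 m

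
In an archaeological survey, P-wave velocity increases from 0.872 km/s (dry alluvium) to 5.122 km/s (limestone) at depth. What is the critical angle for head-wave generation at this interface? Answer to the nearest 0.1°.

9.8°

At critical incidence the refracted ray runs along the interface (θ₂ = 90°), so sin θ_c = V₁/V₂.
θ_c = arcsin(0.872/5.122) = arcsin 0.1702 = 9.80°.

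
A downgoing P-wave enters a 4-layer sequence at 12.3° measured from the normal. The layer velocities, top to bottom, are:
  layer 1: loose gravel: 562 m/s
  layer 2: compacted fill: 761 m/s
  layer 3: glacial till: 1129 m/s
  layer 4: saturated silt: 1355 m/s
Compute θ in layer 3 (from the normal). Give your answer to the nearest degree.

Ray parameter p = sin 12.3° / 562 = 3.7906e-04 s/m.
sin θ_3 = p·V_3 = 3.7906e-04 × 1129 = 0.4280.
θ_3 = 25.34° from the vertical.

25°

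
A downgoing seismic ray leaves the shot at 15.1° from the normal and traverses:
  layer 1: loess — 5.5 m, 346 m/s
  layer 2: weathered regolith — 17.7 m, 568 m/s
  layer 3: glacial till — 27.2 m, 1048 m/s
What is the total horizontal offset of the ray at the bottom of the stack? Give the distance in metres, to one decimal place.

44.8 m

p = sin θ₁/V₁ = sin 15.1°/346 = 7.5290e-04 s/m is conserved through the stack.
Layer 1: θ = 15.10°; offset = 5.5·tan 15.10° = 1.484 m.
Layer 2: sin θ = p·568 = 0.4276 → θ = 25.32°; offset = 17.7·tan 25.32° = 8.374 m.
Layer 3: sin θ = p·1048 = 0.7890 → θ = 52.10°; offset = 27.2·tan 52.10° = 34.935 m.
Summing the layer offsets gives 44.793 m.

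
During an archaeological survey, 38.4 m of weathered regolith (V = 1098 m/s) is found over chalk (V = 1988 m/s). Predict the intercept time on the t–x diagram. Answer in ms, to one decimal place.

58.3 ms

θ_c = arcsin(V₁/V₂) = arcsin(1098/1988) = 33.53°; cos θ_c = 0.8336.
tᵢ = 2h·cos θ_c / V₁ = 2·38.4·0.8336 / 1098 = 0.05831 s.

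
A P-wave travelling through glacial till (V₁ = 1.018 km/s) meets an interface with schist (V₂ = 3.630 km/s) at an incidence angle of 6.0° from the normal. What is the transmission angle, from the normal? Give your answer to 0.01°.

21.88°

sin θ₁/V₁ = sin θ₂/V₂ ⇒ sin θ₂ = 3.630·sin 6.0°/1.018 = 3.630·0.1045/1.018 = 0.3727.
θ₂ = sin⁻¹(0.3727) = 21.88° (from vertical).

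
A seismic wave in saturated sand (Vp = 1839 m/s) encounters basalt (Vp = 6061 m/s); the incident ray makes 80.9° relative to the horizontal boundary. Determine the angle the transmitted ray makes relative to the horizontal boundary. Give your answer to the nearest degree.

Angle from the normal: 90° − 80.9° = 9.1°.
Snell's law: sin θ₂ = (V₂/V₁)·sin θ₁ = (6061/1839)·sin 9.1° = 0.5213.
θ₂ = arcsin 0.5213 = 31.42° from the normal.
From the interface: 90° − 31.42° = 58.58°.

59°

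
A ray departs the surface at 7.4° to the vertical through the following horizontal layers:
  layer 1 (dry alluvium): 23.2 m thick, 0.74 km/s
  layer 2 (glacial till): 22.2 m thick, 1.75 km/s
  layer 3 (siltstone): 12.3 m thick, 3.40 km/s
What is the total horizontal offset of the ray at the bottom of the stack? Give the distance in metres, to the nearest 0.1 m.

19.1 m

p = sin θ₁/V₁ = sin 7.4°/0.74 = 1.7405e-01 s/km is conserved through the stack.
Layer 1: θ = 7.40°; offset = 23.2·tan 7.40° = 3.013 m.
Layer 2: sin θ = p·1.75 = 0.3046 → θ = 17.73°; offset = 22.2·tan 17.73° = 7.099 m.
Layer 3: sin θ = p·3.40 = 0.5918 → θ = 36.28°; offset = 12.3·tan 36.28° = 9.029 m.
Total horizontal offset = 19.142 m.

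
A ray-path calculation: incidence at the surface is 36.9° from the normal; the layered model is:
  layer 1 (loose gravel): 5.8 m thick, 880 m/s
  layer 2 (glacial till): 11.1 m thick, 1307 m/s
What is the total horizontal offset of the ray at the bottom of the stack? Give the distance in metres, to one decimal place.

26.2 m

Apply Snell's law at each interface; in layer i the horizontal offset is hᵢ·tan θᵢ.
Layer 1: θ = 36.90°; offset = 5.8·tan 36.90° = 4.355 m.
Layer 2: sin θ = 1307·sin 36.9°/880 = 0.8918, θ = 63.10°; offset = 11.1·tan 63.10° = 21.875 m.
Σ offsets = 26.230 m.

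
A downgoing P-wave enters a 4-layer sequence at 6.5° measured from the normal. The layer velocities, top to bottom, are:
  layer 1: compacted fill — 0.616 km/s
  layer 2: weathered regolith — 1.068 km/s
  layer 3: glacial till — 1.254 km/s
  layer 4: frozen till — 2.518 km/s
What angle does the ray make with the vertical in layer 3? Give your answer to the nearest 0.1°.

Snell's law across each interface conserves sin θ / V, so sin θ_3 = V_3·sin θ₁/V₁.
sin θ_3 = 1.254 × sin 6.5° / 0.616 = 0.2304.
θ_3 = 13.32° from the vertical.

13.3°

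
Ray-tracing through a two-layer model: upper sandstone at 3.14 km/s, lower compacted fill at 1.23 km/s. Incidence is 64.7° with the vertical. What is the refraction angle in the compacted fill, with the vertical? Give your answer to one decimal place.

Snell's law: sin θ₂ = (V₂/V₁)·sin θ₁ = (1.23/3.14)·sin 64.7° = 0.3541.
θ₂ = arcsin 0.3541 = 20.74° from the normal.

20.7°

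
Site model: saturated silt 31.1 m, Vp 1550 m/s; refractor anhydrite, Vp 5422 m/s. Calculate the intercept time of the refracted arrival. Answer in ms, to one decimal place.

θ_c = arcsin(V₁/V₂) = arcsin(1550/5422) = 16.61°; cos θ_c = 0.9583.
tᵢ = 2h·cos θ_c / V₁ = 2·31.1·0.9583 / 1550 = 0.03845 s.

38.5 ms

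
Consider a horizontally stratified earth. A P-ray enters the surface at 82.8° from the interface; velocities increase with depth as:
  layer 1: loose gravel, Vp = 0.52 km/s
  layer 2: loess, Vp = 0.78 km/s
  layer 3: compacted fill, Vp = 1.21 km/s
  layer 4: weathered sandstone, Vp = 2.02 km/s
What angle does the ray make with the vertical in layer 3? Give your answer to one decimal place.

From the normal: θ₁ = 90° − 82.8° = 7.2°.
Snell's law across each interface conserves sin θ / V, so sin θ_3 = V_3·sin θ₁/V₁.
sin θ_3 = 1.21 × sin 7.2° / 0.52 = 0.2916.
θ_3 = 16.96° from the vertical.

17.0°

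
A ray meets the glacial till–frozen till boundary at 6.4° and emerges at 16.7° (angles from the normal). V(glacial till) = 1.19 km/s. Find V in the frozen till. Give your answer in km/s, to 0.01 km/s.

Snell's law: sin 6.4°/V₁ = sin 16.7°/V₂.
V₂ = V₁·sin 16.7°/sin 6.4° = 1.19 × 2.5779 = 3.07 km/s.

3.07 km/s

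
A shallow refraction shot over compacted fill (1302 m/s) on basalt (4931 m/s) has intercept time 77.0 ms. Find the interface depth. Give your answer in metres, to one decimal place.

θ_c = arcsin(1302/4931) = 15.31°; cos θ_c = 0.9645.
tᵢ = 2h cos θ_c/V₁ ⇒ h = tᵢ·V₁/(2 cos θ_c) = 0.077·1302/(2·0.9645) = 51.97 m.

52.0 m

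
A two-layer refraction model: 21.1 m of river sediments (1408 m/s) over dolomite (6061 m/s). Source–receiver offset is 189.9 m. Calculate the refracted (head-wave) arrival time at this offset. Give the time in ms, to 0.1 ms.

θ_c = arcsin(V₁/V₂) = arcsin(1408/6061) = 13.43°, cos θ_c = 0.9726.
Intercept time tᵢ = 2h cos θ_c / V₁ = 2·21.1·0.9726/1408 = 0.02915 s.
t = x/V₂ + tᵢ = 189.9/6061 + 0.02915 = 0.06048 s.

60.5 ms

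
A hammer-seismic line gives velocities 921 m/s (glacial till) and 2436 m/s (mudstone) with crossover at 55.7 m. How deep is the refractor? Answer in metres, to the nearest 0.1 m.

18.7 m

x_cross = 2h·√((V₂+V₁)/(V₂−V₁)) → h = x_cross / (2·√((V₂+V₁)/(V₂−V₁))).
√((V₂+V₁)/(V₂−V₁)) = √((2436+921)/(2436−921)) = 1.4886.
h = 55.7 / (2·1.4886) = 18.71 m.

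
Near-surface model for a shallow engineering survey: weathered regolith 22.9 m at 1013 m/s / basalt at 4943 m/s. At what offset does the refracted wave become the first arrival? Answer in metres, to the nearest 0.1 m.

56.4 m

θ_c = arcsin(1013/4943) = 11.83°, so cos θ_c = 0.9788 and tᵢ = 2h cos θ_c/V₁ = 0.0443 s.
At crossover x/V₁ = x/V₂ + tᵢ ⇒ x = tᵢ/(1/V₁ − 1/V₂) = 0.04425/(9.8717e-04 − 2.0231e-04) = 56.38 m.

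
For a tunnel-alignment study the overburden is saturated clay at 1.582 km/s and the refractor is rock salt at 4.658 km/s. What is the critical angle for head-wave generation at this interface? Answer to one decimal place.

At critical incidence the refracted ray runs along the interface (θ₂ = 90°), so sin θ_c = V₁/V₂.
θ_c = arcsin(1.582/4.658) = arcsin 0.3396 = 19.85°.

19.9°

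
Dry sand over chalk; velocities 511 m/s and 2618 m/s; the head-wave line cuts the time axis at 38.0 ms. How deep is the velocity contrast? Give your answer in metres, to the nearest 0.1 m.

θ_c = arcsin(511/2618) = 11.26°; cos θ_c = 0.9808.
tᵢ = 2h cos θ_c/V₁ ⇒ h = tᵢ·V₁/(2 cos θ_c) = 0.038·511/(2·0.9808) = 9.90 m.

9.9 m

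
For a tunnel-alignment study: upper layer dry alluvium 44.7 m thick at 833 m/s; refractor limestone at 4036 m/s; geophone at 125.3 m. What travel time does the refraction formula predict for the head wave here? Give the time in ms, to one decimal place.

θ_c = arcsin(V₁/V₂) = arcsin(833/4036) = 11.91°, cos θ_c = 0.9785.
Intercept time tᵢ = 2h cos θ_c / V₁ = 2·44.7·0.9785/833 = 0.10501 s.
t = x/V₂ + tᵢ = 125.3/4036 + 0.10501 = 0.13606 s.

136.1 ms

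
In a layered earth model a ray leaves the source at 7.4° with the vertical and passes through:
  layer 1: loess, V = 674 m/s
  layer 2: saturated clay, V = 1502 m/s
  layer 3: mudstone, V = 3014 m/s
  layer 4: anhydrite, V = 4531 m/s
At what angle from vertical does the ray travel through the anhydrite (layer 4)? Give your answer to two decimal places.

Ray parameter p = sin 7.4° / 674 = 1.9109e-04 s/m.
sin θ_4 = p·V_4 = 1.9109e-04 × 4531 = 0.8658.
θ_4 = 59.98° from the vertical.

59.98°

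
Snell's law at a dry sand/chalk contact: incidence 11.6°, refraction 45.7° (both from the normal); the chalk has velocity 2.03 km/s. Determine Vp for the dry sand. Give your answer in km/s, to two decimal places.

Snell's law: sin 11.6°/V₁ = sin 45.7°/V₂.
V₁ = V₂·sin 11.6°/sin 45.7° = 2.03 × 0.2810 = 0.57 km/s.

0.57 km/s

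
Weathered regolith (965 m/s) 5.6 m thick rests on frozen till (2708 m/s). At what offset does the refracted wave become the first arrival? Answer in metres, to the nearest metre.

θ_c = arcsin(965/2708) = 20.88°, so cos θ_c = 0.9344 and tᵢ = 2h cos θ_c/V₁ = 0.0108 s.
At crossover x/V₁ = x/V₂ + tᵢ ⇒ x = tᵢ/(1/V₁ − 1/V₂) = 0.01084/(1.0363e-03 − 3.6928e-04) = 16.26 m.

16 m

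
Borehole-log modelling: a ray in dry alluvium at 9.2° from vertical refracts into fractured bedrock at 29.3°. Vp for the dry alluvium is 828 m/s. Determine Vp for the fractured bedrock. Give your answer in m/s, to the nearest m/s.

2534 m/s

sin 9.2° = 0.1599; sin 29.3° = 0.4894.
V₂ = V₁·(sin θ₂/sin θ₁) = 828·(0.4894/0.1599) = 2534.44 m/s.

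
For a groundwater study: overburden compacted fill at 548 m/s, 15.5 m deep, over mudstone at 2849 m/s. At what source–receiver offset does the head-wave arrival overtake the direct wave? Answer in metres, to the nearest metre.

38 m

x_cross = 2h·√((V₂+V₁)/(V₂−V₁)).
(V₂+V₁)/(V₂−V₁) = (2849+548)/(2849−548) = 1.4763; √ = 1.2150.
x_cross = 2·15.5·1.2150 = 37.67 m.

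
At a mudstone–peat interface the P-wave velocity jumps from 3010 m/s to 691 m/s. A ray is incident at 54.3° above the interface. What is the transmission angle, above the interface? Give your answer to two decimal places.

Convert to the normal: θ₁ = 90° − 54.3° = 35.7°.
Snell's law: sin θ₂ = (V₂/V₁)·sin θ₁ = (691/3010)·sin 35.7° = 0.1340.
θ₂ = arcsin 0.1340 = 7.70° from the normal.
From the interface: 90° − 7.70° = 82.30°.

82.30°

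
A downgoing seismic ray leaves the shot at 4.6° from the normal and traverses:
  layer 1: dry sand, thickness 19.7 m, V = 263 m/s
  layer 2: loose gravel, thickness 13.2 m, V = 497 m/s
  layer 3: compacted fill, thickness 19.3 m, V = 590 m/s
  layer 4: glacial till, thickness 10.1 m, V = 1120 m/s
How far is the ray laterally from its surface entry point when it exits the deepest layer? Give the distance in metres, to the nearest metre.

Ray parameter p = sin 4.6° / 263 m/s = 3.0494e-04 s/m.
Layer 1: θ = 4.60°; offset = 19.7·tan 4.60° = 1.585 m.
Layer 2: sin θ = p·497 = 0.1516 → θ = 8.72°; offset = 13.2·tan 8.72° = 2.024 m.
Layer 3: sin θ = p·590 = 0.1799 → θ = 10.36°; offset = 19.3·tan 10.36° = 3.530 m.
Layer 4: sin θ = p·1120 = 0.3415 → θ = 19.97°; offset = 10.1·tan 19.97° = 3.670 m.
Summing the layer offsets gives 10.809 m.

11 m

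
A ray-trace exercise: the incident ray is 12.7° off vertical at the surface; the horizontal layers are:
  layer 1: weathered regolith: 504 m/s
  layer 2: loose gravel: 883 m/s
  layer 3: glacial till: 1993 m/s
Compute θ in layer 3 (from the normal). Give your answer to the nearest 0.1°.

60.4°

Ray parameter p = sin 12.7° / 504 = 4.3620e-04 s/m.
sin θ_3 = p·V_3 = 4.3620e-04 × 1993 = 0.8694.
θ_3 = arcsin 0.8694 = 60.38°.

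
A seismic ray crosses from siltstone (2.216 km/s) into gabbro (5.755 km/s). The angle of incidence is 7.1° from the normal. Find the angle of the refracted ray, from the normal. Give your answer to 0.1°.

18.7°

sin θ₁/V₁ = sin θ₂/V₂ ⇒ sin θ₂ = 5.755·sin 7.1°/2.216 = 5.755·0.1236/2.216 = 0.3210.
θ₂ = arcsin 0.3210 = 18.72° from the normal.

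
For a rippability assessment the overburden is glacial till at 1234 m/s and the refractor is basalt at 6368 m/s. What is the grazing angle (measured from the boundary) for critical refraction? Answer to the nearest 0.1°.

78.8°

At critical incidence the refracted ray runs along the interface (θ₂ = 90°), so sin θ_c = V₁/V₂.
θ_c = arcsin(1234/6368) = arcsin 0.1938 = 11.17°.
Measured from the interface: 90° − 11.17° = 78.83°.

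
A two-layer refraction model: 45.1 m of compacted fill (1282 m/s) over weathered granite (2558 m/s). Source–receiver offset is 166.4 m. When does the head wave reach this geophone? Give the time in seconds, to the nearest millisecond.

0.126 s

θ_c = arcsin(V₁/V₂) = arcsin(1282/2558) = 30.08°, cos θ_c = 0.8653.
Intercept time tᵢ = 2h cos θ_c / V₁ = 2·45.1·0.8653/1282 = 0.06088 s.
t = x/V₂ + tᵢ = 166.4/2558 + 0.06088 = 0.12594 s.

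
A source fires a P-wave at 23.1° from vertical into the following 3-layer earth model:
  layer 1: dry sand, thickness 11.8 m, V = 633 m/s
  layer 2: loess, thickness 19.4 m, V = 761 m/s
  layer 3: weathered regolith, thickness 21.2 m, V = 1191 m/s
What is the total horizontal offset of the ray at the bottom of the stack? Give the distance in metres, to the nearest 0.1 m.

p = sin θ₁/V₁ = sin 23.1°/633 = 6.1981e-04 s/m is conserved through the stack.
Layer 1: θ = 23.10°; offset = 11.8·tan 23.10° = 5.033 m.
Layer 2: sin θ = p·761 = 0.4717 → θ = 28.14°; offset = 19.4·tan 28.14° = 10.377 m.
Layer 3: sin θ = p·1191 = 0.7382 → θ = 47.58°; offset = 21.2·tan 47.58° = 23.199 m.
Σ offsets = 38.609 m.

38.6 m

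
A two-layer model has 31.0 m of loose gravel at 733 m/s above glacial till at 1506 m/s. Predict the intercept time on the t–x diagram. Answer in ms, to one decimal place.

θ_c = arcsin(V₁/V₂) = arcsin(733/1506) = 29.13°; cos θ_c = 0.8736.
tᵢ = 2h·cos θ_c / V₁ = 2·31.0·0.8736 / 733 = 0.07389 s.

73.9 ms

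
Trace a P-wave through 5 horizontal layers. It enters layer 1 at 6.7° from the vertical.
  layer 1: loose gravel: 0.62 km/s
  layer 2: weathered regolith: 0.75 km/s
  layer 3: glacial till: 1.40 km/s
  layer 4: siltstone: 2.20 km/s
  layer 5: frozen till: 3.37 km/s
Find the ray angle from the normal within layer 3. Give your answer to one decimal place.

15.3°

Snell's law across each interface conserves sin θ / V, so sin θ_3 = V_3·sin θ₁/V₁.
sin θ_3 = 1.40 × sin 6.7° / 0.62 = 0.2635.
θ_3 = arcsin 0.2635 = 15.27°.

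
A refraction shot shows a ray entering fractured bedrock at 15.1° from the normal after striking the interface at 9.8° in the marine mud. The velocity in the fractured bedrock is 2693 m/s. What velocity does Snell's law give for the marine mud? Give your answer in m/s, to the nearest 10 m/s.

1760 m/s

sin 9.8° = 0.1702; sin 15.1° = 0.2605.
V₁ = V₂·(sin θ₁/sin θ₂) = 2693·(0.1702/0.2605) = 1759.56 m/s.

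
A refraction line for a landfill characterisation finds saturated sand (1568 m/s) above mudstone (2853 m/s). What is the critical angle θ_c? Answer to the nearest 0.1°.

33.3°

Critical incidence: sin θ_c = V₁/V₂ = 1568/2853 = 0.5496.
θ_c = arcsin 0.5496 = 33.34°.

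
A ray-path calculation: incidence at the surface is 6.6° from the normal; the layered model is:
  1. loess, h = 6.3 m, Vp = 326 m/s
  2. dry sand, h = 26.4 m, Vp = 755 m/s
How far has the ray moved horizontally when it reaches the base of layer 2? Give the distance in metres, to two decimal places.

8.02 m

Apply Snell's law at each interface; in layer i the horizontal offset is hᵢ·tan θᵢ.
Layer 1: θ = 6.60°; offset = 6.3·tan 6.60° = 0.7289 m.
Layer 2: sin θ = 755·sin 6.6°/326 = 0.2662, θ = 15.44°; offset = 26.4·tan 15.44° = 7.2904 m.
Σ offsets = 8.0194 m.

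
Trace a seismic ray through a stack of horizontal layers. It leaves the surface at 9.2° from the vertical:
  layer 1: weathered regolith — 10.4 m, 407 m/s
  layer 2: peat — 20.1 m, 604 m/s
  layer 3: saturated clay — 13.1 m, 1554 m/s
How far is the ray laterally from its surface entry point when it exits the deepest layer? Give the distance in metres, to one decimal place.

16.7 m

Apply Snell's law at each interface; in layer i the horizontal offset is hᵢ·tan θᵢ.
Layer 1: θ = 9.20°; offset = 10.4·tan 9.20° = 1.684 m.
Layer 2: sin θ = 604·sin 9.2°/407 = 0.2373, θ = 13.73°; offset = 20.1·tan 13.73° = 4.909 m.
Layer 3: sin θ = 1554·sin 9.2°/407 = 0.6105, θ = 37.62°; offset = 13.1·tan 37.62° = 10.097 m.
Σ offsets = 16.690 m.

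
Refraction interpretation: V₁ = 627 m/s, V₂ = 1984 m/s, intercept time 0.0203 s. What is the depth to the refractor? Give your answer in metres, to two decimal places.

h = tᵢ·V₁·V₂ / (2·√(V₂²−V₁²)).
√(V₂²−V₁²) = √(1984² − 627²) = 1882.3 m/s.
h = 0.0203 s × 627 × 1984 / (2 × 1882.3) = 6.71 m.

6.71 m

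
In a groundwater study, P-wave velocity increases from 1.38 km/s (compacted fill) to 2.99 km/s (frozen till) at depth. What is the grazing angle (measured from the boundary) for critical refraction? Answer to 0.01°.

Critical incidence: sin θ_c = V₁/V₂ = 1.38/2.99 = 0.4615.
θ_c = arcsin 0.4615 = 27.49°.
Measured from the interface: 90° − 27.49° = 62.51°.

62.51°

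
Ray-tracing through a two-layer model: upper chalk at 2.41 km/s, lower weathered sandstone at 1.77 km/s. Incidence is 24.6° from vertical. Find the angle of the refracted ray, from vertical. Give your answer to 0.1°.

Snell's law: sin θ₂ = (V₂/V₁)·sin θ₁ = (1.77/2.41)·sin 24.6° = 0.3057.
θ₂ = sin⁻¹(0.3057) = 17.80° (from vertical).

17.8°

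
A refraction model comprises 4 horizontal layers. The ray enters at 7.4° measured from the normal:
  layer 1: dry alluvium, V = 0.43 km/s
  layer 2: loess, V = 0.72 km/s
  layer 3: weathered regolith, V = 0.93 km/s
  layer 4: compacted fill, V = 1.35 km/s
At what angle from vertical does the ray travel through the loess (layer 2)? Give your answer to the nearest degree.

12°

Ray parameter p = sin 7.4° / 0.43 = 2.9952e-01 s/km.
sin θ_2 = p·V_2 = 2.9952e-01 × 0.72 = 0.2157.
θ_2 = arcsin 0.2157 = 12.45°.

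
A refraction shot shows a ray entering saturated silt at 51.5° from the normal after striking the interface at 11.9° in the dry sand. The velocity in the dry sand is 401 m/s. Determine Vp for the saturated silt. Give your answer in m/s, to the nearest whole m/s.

1522 m/s

sin 11.9° = 0.2062; sin 51.5° = 0.7826.
V₂ = V₁·(sin θ₂/sin θ₁) = 401·(0.7826/0.2062) = 1521.92 m/s.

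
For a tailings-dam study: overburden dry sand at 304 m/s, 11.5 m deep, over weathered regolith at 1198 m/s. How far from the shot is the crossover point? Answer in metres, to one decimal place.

θ_c = arcsin(304/1198) = 14.70°, so cos θ_c = 0.9673 and tᵢ = 2h cos θ_c/V₁ = 0.0732 s.
At crossover x/V₁ = x/V₂ + tᵢ ⇒ x = tᵢ/(1/V₁ − 1/V₂) = 0.07318/(3.2895e-03 − 8.3472e-04) = 29.81 m.

29.8 m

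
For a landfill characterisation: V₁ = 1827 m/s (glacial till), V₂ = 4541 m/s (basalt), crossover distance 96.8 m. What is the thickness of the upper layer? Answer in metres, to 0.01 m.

31.60 m

x_cross = 2h·√((V₂+V₁)/(V₂−V₁)) → h = x_cross / (2·√((V₂+V₁)/(V₂−V₁))).
√((V₂+V₁)/(V₂−V₁)) = √((4541+1827)/(4541−1827)) = 1.5318.
h = 96.8 / (2·1.5318) = 31.60 m.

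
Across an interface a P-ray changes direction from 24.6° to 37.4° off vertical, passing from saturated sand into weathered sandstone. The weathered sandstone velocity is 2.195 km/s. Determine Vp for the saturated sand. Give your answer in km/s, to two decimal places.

1.50 km/s

sin 24.6° = 0.4163; sin 37.4° = 0.6074.
V₁ = V₂·(sin θ₁/sin θ₂) = 2.195·(0.4163/0.6074) = 1.50 km/s.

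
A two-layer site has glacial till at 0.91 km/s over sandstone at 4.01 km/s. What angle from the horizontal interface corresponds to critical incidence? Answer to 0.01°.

Critical incidence: sin θ_c = V₁/V₂ = 0.91/4.01 = 0.2269.
θ_c = arcsin 0.2269 = 13.12°.
Measured from the interface: 90° − 13.12° = 76.88°.

76.88°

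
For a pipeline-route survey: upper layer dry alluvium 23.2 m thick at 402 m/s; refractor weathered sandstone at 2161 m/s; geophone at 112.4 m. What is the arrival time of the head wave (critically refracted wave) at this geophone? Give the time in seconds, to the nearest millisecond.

0.165 s

t = x/V₂ + 2h·√(V₂²−V₁²)/(V₁V₂).
√(V₂²−V₁²) = √(2161²−402²) = 2123.3 m/s; delay term = 2·23.2·2123.3/(402·2161) = 0.11341 s.
t = 112.4/2161 + 0.11341 = 0.16542 s.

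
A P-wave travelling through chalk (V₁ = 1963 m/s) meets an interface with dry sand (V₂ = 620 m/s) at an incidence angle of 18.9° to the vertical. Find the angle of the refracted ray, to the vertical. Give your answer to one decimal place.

5.9°

sin θ₁/V₁ = sin θ₂/V₂ ⇒ sin θ₂ = 620·sin 18.9°/1963 = 620·0.3239/1963 = 0.1023.
θ₂ = arcsin 0.1023 = 5.87° from the normal.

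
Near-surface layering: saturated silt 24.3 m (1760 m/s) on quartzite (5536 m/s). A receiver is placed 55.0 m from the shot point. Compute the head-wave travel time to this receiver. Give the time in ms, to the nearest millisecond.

36 ms

t = x/V₂ + 2h·√(V₂²−V₁²)/(V₁V₂).
√(V₂²−V₁²) = √(5536²−1760²) = 5248.8 m/s; delay term = 2·24.3·5248.8/(1760·5536) = 0.02618 s.
t = 55.0/5536 + 0.02618 = 0.03612 s.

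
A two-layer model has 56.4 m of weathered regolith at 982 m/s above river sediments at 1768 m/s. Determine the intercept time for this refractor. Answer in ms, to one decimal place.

95.5 ms

tᵢ = 2h·√(V₂²−V₁²)/(V₁V₂).
√(V₂²−V₁²) = √(1768²−982²) = 1470.2 m/s.
tᵢ = 2·56.4·1470.2/(982·1768) = 0.09552 s.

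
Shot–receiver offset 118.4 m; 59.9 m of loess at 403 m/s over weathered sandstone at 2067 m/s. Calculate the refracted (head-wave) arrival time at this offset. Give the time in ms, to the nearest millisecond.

349 ms

θ_c = arcsin(V₁/V₂) = arcsin(403/2067) = 11.24°, cos θ_c = 0.9808.
Intercept time tᵢ = 2h cos θ_c / V₁ = 2·59.9·0.9808/403 = 0.29157 s.
t = x/V₂ + tᵢ = 118.4/2067 + 0.29157 = 0.34885 s.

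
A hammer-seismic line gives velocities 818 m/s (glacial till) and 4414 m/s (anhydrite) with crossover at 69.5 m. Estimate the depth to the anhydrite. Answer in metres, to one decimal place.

h = (x_cross/2)·√((V₂−V₁)/(V₂+V₁)).
(V₂−V₁)/(V₂+V₁) = (4414−818)/(4414+818) = 0.6873; √ = 0.8290.
h = (69.5/2)·0.8290 = 28.81 m.

28.8 m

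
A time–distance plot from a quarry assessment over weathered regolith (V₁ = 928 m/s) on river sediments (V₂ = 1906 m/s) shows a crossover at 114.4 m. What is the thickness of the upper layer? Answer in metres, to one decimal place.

h = (x_cross/2)·√((V₂−V₁)/(V₂+V₁)).
(V₂−V₁)/(V₂+V₁) = (1906−928)/(1906+928) = 0.3451; √ = 0.5874.
h = (114.4/2)·0.5874 = 33.60 m.

33.6 m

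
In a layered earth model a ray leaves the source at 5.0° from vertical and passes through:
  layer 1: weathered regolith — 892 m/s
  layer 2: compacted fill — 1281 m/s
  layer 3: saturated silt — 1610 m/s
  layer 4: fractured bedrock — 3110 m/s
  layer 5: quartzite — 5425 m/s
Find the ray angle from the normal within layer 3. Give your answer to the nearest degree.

Ray parameter p = sin 5.0° / 892 = 9.7708e-05 s/m.
sin θ_3 = p·V_3 = 9.7708e-05 × 1610 = 0.1573.
θ_3 = 9.05° from the vertical.

9°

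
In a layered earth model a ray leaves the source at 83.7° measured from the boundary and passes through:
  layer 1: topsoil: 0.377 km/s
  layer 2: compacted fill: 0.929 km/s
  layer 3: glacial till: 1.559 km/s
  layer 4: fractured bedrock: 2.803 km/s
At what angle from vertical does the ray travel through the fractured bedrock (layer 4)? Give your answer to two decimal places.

From the normal: θ₁ = 90° − 83.7° = 6.3°.
Snell's law across each interface conserves sin θ / V, so sin θ_4 = V_4·sin θ₁/V₁.
sin θ_4 = 2.803 × sin 6.3° / 0.377 = 0.8159.
θ_4 = 54.67° from the vertical.

54.67°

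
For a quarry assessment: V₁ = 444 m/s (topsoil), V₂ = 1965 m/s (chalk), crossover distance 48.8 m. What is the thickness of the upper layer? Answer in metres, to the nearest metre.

x_cross = 2h·√((V₂+V₁)/(V₂−V₁)) → h = x_cross / (2·√((V₂+V₁)/(V₂−V₁))).
√((V₂+V₁)/(V₂−V₁)) = √((1965+444)/(1965−444)) = 1.2585.
h = 48.8 / (2·1.2585) = 19.39 m.

19 m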